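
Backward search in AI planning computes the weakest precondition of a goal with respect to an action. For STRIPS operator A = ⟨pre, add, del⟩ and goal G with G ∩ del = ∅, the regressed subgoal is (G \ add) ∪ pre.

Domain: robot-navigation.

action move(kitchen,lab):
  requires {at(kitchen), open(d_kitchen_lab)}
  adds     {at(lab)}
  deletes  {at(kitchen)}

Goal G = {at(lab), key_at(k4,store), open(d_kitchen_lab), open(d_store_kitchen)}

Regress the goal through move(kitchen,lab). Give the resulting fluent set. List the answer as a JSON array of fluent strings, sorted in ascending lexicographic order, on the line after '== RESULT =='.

Compute (G \ add) ∪ pre:
  G ∩ del = {}  (empty — regression defined)
  G \ add = {at(lab), key_at(k4,store), open(d_kitchen_lab), open(d_store_kitchen)} \ {at(lab)} = {key_at(k4,store), open(d_kitchen_lab), open(d_store_kitchen)}
  ∪ pre   = {key_at(k4,store), open(d_kitchen_lab), open(d_store_kitchen)} ∪ {at(kitchen), open(d_kitchen_lab)}
          = {at(kitchen), key_at(k4,store), open(d_kitchen_lab), open(d_store_kitchen)}

== RESULT ==
["at(kitchen)", "key_at(k4,store)", "open(d_kitchen_lab)", "open(d_store_kitchen)"]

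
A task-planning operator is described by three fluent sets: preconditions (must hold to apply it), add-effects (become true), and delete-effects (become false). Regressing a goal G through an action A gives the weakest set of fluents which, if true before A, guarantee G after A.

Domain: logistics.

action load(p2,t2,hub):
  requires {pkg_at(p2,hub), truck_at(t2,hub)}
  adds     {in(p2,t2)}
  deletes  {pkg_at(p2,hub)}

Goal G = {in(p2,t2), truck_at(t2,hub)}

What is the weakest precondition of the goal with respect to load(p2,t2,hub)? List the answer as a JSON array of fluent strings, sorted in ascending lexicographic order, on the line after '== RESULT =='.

Compute (G \ add) ∪ pre:
  G ∩ del = {}  (empty — regression defined)
  G \ add = {in(p2,t2), truck_at(t2,hub)} \ {in(p2,t2)} = {truck_at(t2,hub)}
  ∪ pre   = {truck_at(t2,hub)} ∪ {pkg_at(p2,hub), truck_at(t2,hub)}
          = {pkg_at(p2,hub), truck_at(t2,hub)}

== RESULT ==
["pkg_at(p2,hub)", "truck_at(t2,hub)"]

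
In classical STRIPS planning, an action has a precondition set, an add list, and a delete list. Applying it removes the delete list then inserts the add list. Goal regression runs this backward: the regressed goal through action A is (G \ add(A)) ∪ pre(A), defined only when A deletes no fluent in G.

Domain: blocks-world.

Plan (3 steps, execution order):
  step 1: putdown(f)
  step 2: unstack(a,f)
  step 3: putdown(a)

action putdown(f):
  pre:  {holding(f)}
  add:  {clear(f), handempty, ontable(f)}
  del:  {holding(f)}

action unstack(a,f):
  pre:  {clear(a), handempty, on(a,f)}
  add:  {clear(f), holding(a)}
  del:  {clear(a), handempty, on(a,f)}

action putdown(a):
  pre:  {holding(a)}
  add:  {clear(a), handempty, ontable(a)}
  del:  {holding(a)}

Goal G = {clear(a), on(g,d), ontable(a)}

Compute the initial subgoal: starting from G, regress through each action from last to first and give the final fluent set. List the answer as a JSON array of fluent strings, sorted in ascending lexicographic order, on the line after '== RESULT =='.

Work backward from the goal:
  through step 3 (putdown(a)): drop {clear(a), ontable(a)}, keep {on(g,d)}, require {holding(a)}
    → {holding(a), on(g,d)}
  through step 2 (unstack(a,f)): drop {holding(a)}, keep {on(g,d)}, require {clear(a), handempty, on(a,f)}
    → {clear(a), handempty, on(a,f), on(g,d)}
  through step 1 (putdown(f)): drop {handempty}, keep {clear(a), on(a,f), on(g,d)}, require {holding(f)}
    → {clear(a), holding(f), on(a,f), on(g,d)}

== RESULT ==
["clear(a)", "holding(f)", "on(a,f)", "on(g,d)"]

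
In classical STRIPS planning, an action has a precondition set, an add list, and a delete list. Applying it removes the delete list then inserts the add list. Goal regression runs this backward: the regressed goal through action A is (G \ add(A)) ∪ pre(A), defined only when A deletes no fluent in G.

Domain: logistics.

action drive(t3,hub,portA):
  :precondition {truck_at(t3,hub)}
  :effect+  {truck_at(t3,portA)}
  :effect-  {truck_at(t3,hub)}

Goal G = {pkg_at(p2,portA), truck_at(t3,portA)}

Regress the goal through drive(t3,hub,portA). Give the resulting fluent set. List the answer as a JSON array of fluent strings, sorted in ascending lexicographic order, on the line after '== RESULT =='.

Compute (G \ add) ∪ pre:
  G ∩ del = {}  (empty — regression defined)
  G \ add = {pkg_at(p2,portA), truck_at(t3,portA)} \ {truck_at(t3,portA)} = {pkg_at(p2,portA)}
  ∪ pre   = {pkg_at(p2,portA)} ∪ {truck_at(t3,hub)}
          = {pkg_at(p2,portA), truck_at(t3,hub)}

== RESULT ==
["pkg_at(p2,portA)", "truck_at(t3,hub)"]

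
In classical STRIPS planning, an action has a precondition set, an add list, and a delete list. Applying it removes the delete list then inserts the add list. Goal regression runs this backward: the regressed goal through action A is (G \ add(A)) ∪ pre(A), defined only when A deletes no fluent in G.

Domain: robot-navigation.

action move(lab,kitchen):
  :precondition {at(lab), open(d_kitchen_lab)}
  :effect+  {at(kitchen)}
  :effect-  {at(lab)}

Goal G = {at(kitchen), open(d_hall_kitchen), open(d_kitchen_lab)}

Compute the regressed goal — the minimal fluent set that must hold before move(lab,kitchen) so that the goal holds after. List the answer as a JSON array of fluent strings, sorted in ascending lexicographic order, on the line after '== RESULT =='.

Regress:
  G ∩ del = {}  (empty — regression defined)
  G \ add = {at(kitchen), open(d_hall_kitchen), open(d_kitchen_lab)} \ {at(kitchen)} = {open(d_hall_kitchen), open(d_kitchen_lab)}
  ∪ pre   = {open(d_hall_kitchen), open(d_kitchen_lab)} ∪ {at(lab), open(d_kitchen_lab)}
          = {at(lab), open(d_hall_kitchen), open(d_kitchen_lab)}

== RESULT ==
["at(lab)", "open(d_hall_kitchen)", "open(d_kitchen_lab)"]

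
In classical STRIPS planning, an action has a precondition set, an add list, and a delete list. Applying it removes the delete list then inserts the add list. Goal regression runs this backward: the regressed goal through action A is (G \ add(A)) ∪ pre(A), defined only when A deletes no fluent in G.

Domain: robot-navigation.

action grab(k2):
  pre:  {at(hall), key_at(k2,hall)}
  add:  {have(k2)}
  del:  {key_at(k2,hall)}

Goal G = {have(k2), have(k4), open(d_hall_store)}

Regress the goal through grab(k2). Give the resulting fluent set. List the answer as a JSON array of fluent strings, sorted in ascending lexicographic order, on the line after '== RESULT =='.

Compute (G \ add) ∪ pre:
  G ∩ del = {}  (empty — regression defined)
  G \ add = {have(k2), have(k4), open(d_hall_store)} \ {have(k2)} = {have(k4), open(d_hall_store)}
  ∪ pre   = {have(k4), open(d_hall_store)} ∪ {at(hall), key_at(k2,hall)}
          = {at(hall), have(k4), key_at(k2,hall), open(d_hall_store)}

== RESULT ==
["at(hall)", "have(k4)", "key_at(k2,hall)", "open(d_hall_store)"]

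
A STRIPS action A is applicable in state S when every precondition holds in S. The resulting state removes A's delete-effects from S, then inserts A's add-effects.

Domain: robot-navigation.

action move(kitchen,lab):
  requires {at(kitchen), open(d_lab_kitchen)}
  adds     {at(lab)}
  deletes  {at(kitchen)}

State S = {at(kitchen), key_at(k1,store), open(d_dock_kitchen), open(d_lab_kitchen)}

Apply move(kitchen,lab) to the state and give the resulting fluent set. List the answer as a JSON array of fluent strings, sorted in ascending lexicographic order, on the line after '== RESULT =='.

Progress:
  pre ⊆ S: {at(kitchen), open(d_lab_kitchen)} ⊆ S  — applicable
  S \ del = {key_at(k1,store), open(d_dock_kitchen), open(d_lab_kitchen)}
  ∪ add   = {at(lab), key_at(k1,store), open(d_dock_kitchen), open(d_lab_kitchen)}

== RESULT ==
["at(lab)", "key_at(k1,store)", "open(d_dock_kitchen)", "open(d_lab_kitchen)"]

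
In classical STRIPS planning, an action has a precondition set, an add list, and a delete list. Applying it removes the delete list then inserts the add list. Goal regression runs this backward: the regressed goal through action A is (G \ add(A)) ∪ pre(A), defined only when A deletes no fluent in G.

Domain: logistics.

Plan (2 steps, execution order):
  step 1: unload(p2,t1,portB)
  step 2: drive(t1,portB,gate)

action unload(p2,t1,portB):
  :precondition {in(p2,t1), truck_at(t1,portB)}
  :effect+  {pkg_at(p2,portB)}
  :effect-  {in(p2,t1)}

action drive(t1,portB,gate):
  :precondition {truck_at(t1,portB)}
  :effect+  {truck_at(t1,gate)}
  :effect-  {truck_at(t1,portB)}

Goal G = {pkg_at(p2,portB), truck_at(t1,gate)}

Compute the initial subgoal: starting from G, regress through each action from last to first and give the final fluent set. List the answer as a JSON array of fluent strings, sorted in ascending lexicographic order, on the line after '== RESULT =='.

Work backward from the goal:
  through step 2 (drive(t1,portB,gate)): drop {truck_at(t1,gate)}, keep {pkg_at(p2,portB)}, require {truck_at(t1,portB)}
    → {pkg_at(p2,portB), truck_at(t1,portB)}
  through step 1 (unload(p2,t1,portB)): drop {pkg_at(p2,portB)}, keep {truck_at(t1,portB)}, require {in(p2,t1), truck_at(t1,portB)}
    → {in(p2,t1), truck_at(t1,portB)}

== RESULT ==
["in(p2,t1)", "truck_at(t1,portB)"]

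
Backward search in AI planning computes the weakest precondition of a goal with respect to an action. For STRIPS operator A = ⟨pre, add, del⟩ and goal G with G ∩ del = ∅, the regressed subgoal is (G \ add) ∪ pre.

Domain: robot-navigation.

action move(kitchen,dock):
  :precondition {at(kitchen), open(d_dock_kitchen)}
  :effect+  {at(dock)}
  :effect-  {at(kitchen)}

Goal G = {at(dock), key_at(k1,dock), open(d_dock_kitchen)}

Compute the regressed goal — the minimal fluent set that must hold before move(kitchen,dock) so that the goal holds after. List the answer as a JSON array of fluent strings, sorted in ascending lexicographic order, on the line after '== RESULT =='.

Compute (G \ add) ∪ pre:
  G ∩ del = {}  (empty — regression defined)
  G \ add = {at(dock), key_at(k1,dock), open(d_dock_kitchen)} \ {at(dock)} = {key_at(k1,dock), open(d_dock_kitchen)}
  ∪ pre   = {key_at(k1,dock), open(d_dock_kitchen)} ∪ {at(kitchen), open(d_dock_kitchen)}
          = {at(kitchen), key_at(k1,dock), open(d_dock_kitchen)}

== RESULT ==
["at(kitchen)", "key_at(k1,dock)", "open(d_dock_kitchen)"]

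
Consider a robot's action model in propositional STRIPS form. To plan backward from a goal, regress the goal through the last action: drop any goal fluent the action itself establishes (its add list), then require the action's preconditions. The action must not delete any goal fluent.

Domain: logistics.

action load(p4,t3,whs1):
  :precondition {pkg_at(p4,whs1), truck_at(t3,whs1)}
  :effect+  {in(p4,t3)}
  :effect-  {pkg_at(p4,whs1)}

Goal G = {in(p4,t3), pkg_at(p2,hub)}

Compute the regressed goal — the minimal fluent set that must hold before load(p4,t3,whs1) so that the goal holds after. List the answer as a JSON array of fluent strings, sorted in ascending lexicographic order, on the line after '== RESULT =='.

Compute (G \ add) ∪ pre:
  G ∩ del = {}  (empty — regression defined)
  G \ add = {in(p4,t3), pkg_at(p2,hub)} \ {in(p4,t3)} = {pkg_at(p2,hub)}
  ∪ pre   = {pkg_at(p2,hub)} ∪ {pkg_at(p4,whs1), truck_at(t3,whs1)}
          = {pkg_at(p2,hub), pkg_at(p4,whs1), truck_at(t3,whs1)}

== RESULT ==
["pkg_at(p2,hub)", "pkg_at(p4,whs1)", "truck_at(t3,whs1)"]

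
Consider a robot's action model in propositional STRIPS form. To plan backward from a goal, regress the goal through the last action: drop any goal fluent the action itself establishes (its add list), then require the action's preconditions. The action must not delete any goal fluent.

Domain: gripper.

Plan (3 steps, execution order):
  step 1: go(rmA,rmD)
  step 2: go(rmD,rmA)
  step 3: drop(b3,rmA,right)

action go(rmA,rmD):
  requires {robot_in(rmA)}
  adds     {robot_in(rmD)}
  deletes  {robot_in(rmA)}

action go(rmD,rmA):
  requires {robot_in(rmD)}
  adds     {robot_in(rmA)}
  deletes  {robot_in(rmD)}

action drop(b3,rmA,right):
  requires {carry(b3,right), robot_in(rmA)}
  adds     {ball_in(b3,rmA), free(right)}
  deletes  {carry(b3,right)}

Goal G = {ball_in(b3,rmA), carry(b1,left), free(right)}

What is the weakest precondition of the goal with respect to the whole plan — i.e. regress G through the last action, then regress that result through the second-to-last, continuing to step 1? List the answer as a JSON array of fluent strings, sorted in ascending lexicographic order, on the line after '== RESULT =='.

Regress step by step:
  through step 3 (drop(b3,rmA,right)): drop {ball_in(b3,rmA), free(right)}, keep {carry(b1,left)}, require {carry(b3,right), robot_in(rmA)}
    → {carry(b1,left), carry(b3,right), robot_in(rmA)}
  through step 2 (go(rmD,rmA)): drop {robot_in(rmA)}, keep {carry(b1,left), carry(b3,right)}, require {robot_in(rmD)}
    → {carry(b1,left), carry(b3,right), robot_in(rmD)}
  through step 1 (go(rmA,rmD)): drop {robot_in(rmD)}, keep {carry(b1,left), carry(b3,right)}, require {robot_in(rmA)}
    → {carry(b1,left), carry(b3,right), robot_in(rmA)}

== RESULT ==
["carry(b1,left)", "carry(b3,right)", "robot_in(rmA)"]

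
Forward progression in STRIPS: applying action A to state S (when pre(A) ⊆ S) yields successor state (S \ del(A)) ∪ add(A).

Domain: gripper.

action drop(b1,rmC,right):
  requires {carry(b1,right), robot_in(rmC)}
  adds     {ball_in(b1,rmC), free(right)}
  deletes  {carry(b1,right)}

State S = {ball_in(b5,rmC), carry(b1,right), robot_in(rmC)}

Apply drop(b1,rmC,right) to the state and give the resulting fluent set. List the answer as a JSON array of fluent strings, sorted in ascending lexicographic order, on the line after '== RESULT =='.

Compute (S \ del) ∪ add:
  pre ⊆ S: {carry(b1,right), robot_in(rmC)} ⊆ S  — applicable
  S \ del = {ball_in(b5,rmC), robot_in(rmC)}
  ∪ add   = {ball_in(b1,rmC), ball_in(b5,rmC), free(right), robot_in(rmC)}

== RESULT ==
["ball_in(b1,rmC)", "ball_in(b5,rmC)", "free(right)", "robot_in(rmC)"]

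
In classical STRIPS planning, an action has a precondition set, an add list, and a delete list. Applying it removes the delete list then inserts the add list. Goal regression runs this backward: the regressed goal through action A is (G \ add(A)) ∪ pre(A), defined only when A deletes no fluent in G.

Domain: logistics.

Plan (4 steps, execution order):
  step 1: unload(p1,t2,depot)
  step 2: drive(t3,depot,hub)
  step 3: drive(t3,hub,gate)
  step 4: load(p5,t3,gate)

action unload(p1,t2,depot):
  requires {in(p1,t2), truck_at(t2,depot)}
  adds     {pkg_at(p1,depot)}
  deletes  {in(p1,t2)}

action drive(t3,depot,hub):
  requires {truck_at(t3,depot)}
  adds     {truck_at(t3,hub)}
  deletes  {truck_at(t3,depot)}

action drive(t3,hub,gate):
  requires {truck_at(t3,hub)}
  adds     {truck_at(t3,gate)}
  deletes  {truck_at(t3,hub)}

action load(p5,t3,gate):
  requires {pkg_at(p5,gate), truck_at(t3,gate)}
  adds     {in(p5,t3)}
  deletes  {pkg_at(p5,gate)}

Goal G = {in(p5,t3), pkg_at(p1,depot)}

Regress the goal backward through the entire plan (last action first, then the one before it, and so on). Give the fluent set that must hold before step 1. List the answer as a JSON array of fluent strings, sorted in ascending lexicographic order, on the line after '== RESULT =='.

Work backward from the goal:
  through step 4 (load(p5,t3,gate)): drop {in(p5,t3)}, keep {pkg_at(p1,depot)}, require {pkg_at(p5,gate), truck_at(t3,gate)}
    → {pkg_at(p1,depot), pkg_at(p5,gate), truck_at(t3,gate)}
  through step 3 (drive(t3,hub,gate)): drop {truck_at(t3,gate)}, keep {pkg_at(p1,depot), pkg_at(p5,gate)}, require {truck_at(t3,hub)}
    → {pkg_at(p1,depot), pkg_at(p5,gate), truck_at(t3,hub)}
  through step 2 (drive(t3,depot,hub)): drop {truck_at(t3,hub)}, keep {pkg_at(p1,depot), pkg_at(p5,gate)}, require {truck_at(t3,depot)}
    → {pkg_at(p1,depot), pkg_at(p5,gate), truck_at(t3,depot)}
  through step 1 (unload(p1,t2,depot)): drop {pkg_at(p1,depot)}, keep {pkg_at(p5,gate), truck_at(t3,depot)}, require {in(p1,t2), truck_at(t2,depot)}
    → {in(p1,t2), pkg_at(p5,gate), truck_at(t2,depot), truck_at(t3,depot)}

== RESULT ==
["in(p1,t2)", "pkg_at(p5,gate)", "truck_at(t2,depot)", "truck_at(t3,depot)"]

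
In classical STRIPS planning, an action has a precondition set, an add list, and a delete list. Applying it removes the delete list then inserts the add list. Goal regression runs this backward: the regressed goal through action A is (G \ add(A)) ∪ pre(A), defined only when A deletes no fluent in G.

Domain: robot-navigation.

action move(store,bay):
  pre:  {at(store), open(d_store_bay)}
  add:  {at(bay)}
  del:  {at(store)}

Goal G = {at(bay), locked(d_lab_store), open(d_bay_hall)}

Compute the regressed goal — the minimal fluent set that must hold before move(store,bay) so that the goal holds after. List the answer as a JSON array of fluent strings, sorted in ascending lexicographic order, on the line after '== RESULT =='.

Regress:
  G ∩ del = {}  (empty — regression defined)
  G \ add = {at(bay), locked(d_lab_store), open(d_bay_hall)} \ {at(bay)} = {locked(d_lab_store), open(d_bay_hall)}
  ∪ pre   = {locked(d_lab_store), open(d_bay_hall)} ∪ {at(store), open(d_store_bay)}
          = {at(store), locked(d_lab_store), open(d_bay_hall), open(d_store_bay)}

== RESULT ==
["at(store)", "locked(d_lab_store)", "open(d_bay_hall)", "open(d_store_bay)"]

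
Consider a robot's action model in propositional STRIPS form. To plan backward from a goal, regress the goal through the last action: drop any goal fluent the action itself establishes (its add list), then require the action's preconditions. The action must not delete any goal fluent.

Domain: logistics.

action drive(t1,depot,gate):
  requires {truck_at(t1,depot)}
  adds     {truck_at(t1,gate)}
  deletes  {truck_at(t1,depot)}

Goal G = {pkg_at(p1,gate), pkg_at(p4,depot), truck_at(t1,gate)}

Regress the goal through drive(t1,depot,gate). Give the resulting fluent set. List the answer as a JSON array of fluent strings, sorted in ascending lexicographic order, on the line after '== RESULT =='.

Regress:
  G ∩ del = {}  (empty — regression defined)
  G \ add = {pkg_at(p1,gate), pkg_at(p4,depot), truck_at(t1,gate)} \ {truck_at(t1,gate)} = {pkg_at(p1,gate), pkg_at(p4,depot)}
  ∪ pre   = {pkg_at(p1,gate), pkg_at(p4,depot)} ∪ {truck_at(t1,depot)}
          = {pkg_at(p1,gate), pkg_at(p4,depot), truck_at(t1,depot)}

== RESULT ==
["pkg_at(p1,gate)", "pkg_at(p4,depot)", "truck_at(t1,depot)"]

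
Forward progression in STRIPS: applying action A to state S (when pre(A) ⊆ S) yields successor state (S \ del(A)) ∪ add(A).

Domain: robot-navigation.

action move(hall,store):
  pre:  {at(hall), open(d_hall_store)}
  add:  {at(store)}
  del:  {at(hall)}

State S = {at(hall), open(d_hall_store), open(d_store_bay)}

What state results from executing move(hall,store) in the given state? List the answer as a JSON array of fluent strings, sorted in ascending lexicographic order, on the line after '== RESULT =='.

Compute (S \ del) ∪ add:
  pre ⊆ S: {at(hall), open(d_hall_store)} ⊆ S  — applicable
  S \ del = {open(d_hall_store), open(d_store_bay)}
  ∪ add   = {at(store), open(d_hall_store), open(d_store_bay)}

== RESULT ==
["at(store)", "open(d_hall_store)", "open(d_store_bay)"]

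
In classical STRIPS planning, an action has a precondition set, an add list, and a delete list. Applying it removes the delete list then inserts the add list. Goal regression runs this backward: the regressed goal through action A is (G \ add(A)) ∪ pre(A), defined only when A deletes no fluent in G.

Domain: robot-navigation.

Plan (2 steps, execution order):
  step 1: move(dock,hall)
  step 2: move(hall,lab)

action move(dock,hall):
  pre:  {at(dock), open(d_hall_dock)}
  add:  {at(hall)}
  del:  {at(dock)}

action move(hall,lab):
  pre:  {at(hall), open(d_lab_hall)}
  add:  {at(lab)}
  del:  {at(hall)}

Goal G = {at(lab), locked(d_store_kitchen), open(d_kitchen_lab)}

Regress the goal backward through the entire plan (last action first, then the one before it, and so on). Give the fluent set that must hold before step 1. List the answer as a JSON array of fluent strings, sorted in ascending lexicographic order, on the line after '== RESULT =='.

Work backward from the goal:
  through step 2 (move(hall,lab)): drop {at(lab)}, keep {locked(d_store_kitchen), open(d_kitchen_lab)}, require {at(hall), open(d_lab_hall)}
    → {at(hall), locked(d_store_kitchen), open(d_kitchen_lab), open(d_lab_hall)}
  through step 1 (move(dock,hall)): drop {at(hall)}, keep {locked(d_store_kitchen), open(d_kitchen_lab), open(d_lab_hall)}, require {at(dock), open(d_hall_dock)}
    → {at(dock), locked(d_store_kitchen), open(d_hall_dock), open(d_kitchen_lab), open(d_lab_hall)}

== RESULT ==
["at(dock)", "locked(d_store_kitchen)", "open(d_hall_dock)", "open(d_kitchen_lab)", "open(d_lab_hall)"]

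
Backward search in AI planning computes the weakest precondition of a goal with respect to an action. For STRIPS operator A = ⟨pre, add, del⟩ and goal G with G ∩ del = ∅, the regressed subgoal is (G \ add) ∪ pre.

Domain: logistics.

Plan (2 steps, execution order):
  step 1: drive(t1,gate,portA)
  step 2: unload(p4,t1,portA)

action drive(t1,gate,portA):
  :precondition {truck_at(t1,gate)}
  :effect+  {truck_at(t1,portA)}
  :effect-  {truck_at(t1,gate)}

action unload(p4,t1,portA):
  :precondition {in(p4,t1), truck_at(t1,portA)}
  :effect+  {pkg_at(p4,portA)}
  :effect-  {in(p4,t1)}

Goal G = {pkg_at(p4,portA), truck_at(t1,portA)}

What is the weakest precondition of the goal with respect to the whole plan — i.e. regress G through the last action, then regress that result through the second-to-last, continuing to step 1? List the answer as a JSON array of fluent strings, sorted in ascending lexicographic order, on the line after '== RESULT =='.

Work backward from the goal:
  through step 2 (unload(p4,t1,portA)): drop {pkg_at(p4,portA)}, keep {truck_at(t1,portA)}, require {in(p4,t1), truck_at(t1,portA)}
    → {in(p4,t1), truck_at(t1,portA)}
  through step 1 (drive(t1,gate,portA)): drop {truck_at(t1,portA)}, keep {in(p4,t1)}, require {truck_at(t1,gate)}
    → {in(p4,t1), truck_at(t1,gate)}

== RESULT ==
["in(p4,t1)", "truck_at(t1,gate)"]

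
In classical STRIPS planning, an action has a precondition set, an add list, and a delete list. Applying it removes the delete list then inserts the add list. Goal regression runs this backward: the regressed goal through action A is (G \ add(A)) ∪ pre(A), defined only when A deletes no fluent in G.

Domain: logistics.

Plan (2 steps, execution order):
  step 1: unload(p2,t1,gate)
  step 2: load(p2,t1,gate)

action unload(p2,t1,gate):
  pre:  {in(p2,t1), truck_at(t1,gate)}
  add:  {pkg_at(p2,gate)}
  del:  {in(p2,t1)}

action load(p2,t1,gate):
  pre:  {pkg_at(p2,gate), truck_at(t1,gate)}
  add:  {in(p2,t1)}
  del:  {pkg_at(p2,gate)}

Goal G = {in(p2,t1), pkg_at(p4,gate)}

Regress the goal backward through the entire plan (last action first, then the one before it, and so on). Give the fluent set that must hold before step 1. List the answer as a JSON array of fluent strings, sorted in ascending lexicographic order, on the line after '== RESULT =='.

Regress step by step:
  through step 2 (load(p2,t1,gate)): drop {in(p2,t1)}, keep {pkg_at(p4,gate)}, require {pkg_at(p2,gate), truck_at(t1,gate)}
    → {pkg_at(p2,gate), pkg_at(p4,gate), truck_at(t1,gate)}
  through step 1 (unload(p2,t1,gate)): drop {pkg_at(p2,gate)}, keep {pkg_at(p4,gate), truck_at(t1,gate)}, require {in(p2,t1), truck_at(t1,gate)}
    → {in(p2,t1), pkg_at(p4,gate), truck_at(t1,gate)}

== RESULT ==
["in(p2,t1)", "pkg_at(p4,gate)", "truck_at(t1,gate)"]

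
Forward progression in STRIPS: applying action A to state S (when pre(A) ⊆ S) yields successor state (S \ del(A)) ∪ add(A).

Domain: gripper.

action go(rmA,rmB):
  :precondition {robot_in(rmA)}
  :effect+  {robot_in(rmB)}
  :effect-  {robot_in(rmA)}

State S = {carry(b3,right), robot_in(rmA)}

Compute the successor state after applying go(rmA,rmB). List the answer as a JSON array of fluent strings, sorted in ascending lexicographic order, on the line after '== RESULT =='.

Compute (S \ del) ∪ add:
  pre ⊆ S: {robot_in(rmA)} ⊆ S  — applicable
  S \ del = {carry(b3,right)}
  ∪ add   = {carry(b3,right), robot_in(rmB)}

== RESULT ==
["carry(b3,right)", "robot_in(rmB)"]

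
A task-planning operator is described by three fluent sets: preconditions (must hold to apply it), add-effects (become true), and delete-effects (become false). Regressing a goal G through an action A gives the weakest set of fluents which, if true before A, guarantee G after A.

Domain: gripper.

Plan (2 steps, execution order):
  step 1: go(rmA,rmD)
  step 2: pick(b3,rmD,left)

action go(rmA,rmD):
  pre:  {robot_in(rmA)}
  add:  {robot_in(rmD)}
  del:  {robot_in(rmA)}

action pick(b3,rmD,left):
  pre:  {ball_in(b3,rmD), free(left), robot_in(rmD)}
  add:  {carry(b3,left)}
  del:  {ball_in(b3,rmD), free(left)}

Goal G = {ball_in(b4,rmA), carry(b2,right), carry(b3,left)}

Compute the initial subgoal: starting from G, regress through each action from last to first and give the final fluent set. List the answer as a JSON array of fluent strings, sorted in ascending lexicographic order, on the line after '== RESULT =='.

Work backward from the goal:
  through step 2 (pick(b3,rmD,left)): drop {carry(b3,left)}, keep {ball_in(b4,rmA), carry(b2,right)}, require {ball_in(b3,rmD), free(left), robot_in(rmD)}
    → {ball_in(b3,rmD), ball_in(b4,rmA), carry(b2,right), free(left), robot_in(rmD)}
  through step 1 (go(rmA,rmD)): drop {robot_in(rmD)}, keep {ball_in(b3,rmD), ball_in(b4,rmA), carry(b2,right), free(left)}, require {robot_in(rmA)}
    → {ball_in(b3,rmD), ball_in(b4,rmA), carry(b2,right), free(left), robot_in(rmA)}

== RESULT ==
["ball_in(b3,rmD)", "ball_in(b4,rmA)", "carry(b2,right)", "free(left)", "robot_in(rmA)"]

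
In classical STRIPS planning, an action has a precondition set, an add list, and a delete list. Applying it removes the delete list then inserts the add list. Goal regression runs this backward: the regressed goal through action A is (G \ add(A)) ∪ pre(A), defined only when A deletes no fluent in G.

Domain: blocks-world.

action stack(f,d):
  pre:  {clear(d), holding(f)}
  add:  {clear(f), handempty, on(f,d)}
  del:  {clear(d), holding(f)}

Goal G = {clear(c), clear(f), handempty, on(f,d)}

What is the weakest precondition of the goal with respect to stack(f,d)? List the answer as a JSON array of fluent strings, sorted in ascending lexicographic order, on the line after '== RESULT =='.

Regress:
  G ∩ del = {}  (empty — regression defined)
  G \ add = {clear(c), clear(f), handempty, on(f,d)} \ {clear(f), handempty, on(f,d)} = {clear(c)}
  ∪ pre   = {clear(c)} ∪ {clear(d), holding(f)}
          = {clear(c), clear(d), holding(f)}

== RESULT ==
["clear(c)", "clear(d)", "holding(f)"]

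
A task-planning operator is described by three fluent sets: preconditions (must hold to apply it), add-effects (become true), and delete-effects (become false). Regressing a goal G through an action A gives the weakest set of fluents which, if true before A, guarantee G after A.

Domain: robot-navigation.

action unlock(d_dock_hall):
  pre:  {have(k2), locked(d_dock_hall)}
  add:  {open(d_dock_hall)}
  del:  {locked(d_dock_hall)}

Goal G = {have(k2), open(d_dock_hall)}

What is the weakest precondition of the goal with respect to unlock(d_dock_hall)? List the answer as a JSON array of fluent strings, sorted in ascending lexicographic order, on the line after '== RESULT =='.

Compute (G \ add) ∪ pre:
  G ∩ del = {}  (empty — regression defined)
  G \ add = {have(k2), open(d_dock_hall)} \ {open(d_dock_hall)} = {have(k2)}
  ∪ pre   = {have(k2)} ∪ {have(k2), locked(d_dock_hall)}
          = {have(k2), locked(d_dock_hall)}

== RESULT ==
["have(k2)", "locked(d_dock_hall)"]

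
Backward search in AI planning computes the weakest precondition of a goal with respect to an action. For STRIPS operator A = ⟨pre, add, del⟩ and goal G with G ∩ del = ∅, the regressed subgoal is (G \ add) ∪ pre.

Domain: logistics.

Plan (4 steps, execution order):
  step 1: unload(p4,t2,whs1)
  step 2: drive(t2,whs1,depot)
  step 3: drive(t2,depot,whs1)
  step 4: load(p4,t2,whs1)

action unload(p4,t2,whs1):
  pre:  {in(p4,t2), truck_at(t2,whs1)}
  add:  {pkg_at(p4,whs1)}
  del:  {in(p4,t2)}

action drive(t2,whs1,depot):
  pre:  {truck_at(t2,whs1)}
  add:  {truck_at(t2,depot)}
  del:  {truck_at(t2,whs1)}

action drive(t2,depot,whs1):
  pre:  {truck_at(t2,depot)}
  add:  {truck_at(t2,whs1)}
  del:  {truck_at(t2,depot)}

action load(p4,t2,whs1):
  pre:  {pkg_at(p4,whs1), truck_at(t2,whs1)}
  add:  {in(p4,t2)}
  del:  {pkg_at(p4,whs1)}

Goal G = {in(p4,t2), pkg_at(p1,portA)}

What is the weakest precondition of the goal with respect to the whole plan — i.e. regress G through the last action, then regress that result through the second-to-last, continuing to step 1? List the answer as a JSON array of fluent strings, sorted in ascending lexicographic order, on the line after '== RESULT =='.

Regress step by step:
  through step 4 (load(p4,t2,whs1)): drop {in(p4,t2)}, keep {pkg_at(p1,portA)}, require {pkg_at(p4,whs1), truck_at(t2,whs1)}
    → {pkg_at(p1,portA), pkg_at(p4,whs1), truck_at(t2,whs1)}
  through step 3 (drive(t2,depot,whs1)): drop {truck_at(t2,whs1)}, keep {pkg_at(p1,portA), pkg_at(p4,whs1)}, require {truck_at(t2,depot)}
    → {pkg_at(p1,portA), pkg_at(p4,whs1), truck_at(t2,depot)}
  through step 2 (drive(t2,whs1,depot)): drop {truck_at(t2,depot)}, keep {pkg_at(p1,portA), pkg_at(p4,whs1)}, require {truck_at(t2,whs1)}
    → {pkg_at(p1,portA), pkg_at(p4,whs1), truck_at(t2,whs1)}
  through step 1 (unload(p4,t2,whs1)): drop {pkg_at(p4,whs1)}, keep {pkg_at(p1,portA), truck_at(t2,whs1)}, require {in(p4,t2), truck_at(t2,whs1)}
    → {in(p4,t2), pkg_at(p1,portA), truck_at(t2,whs1)}

== RESULT ==
["in(p4,t2)", "pkg_at(p1,portA)", "truck_at(t2,whs1)"]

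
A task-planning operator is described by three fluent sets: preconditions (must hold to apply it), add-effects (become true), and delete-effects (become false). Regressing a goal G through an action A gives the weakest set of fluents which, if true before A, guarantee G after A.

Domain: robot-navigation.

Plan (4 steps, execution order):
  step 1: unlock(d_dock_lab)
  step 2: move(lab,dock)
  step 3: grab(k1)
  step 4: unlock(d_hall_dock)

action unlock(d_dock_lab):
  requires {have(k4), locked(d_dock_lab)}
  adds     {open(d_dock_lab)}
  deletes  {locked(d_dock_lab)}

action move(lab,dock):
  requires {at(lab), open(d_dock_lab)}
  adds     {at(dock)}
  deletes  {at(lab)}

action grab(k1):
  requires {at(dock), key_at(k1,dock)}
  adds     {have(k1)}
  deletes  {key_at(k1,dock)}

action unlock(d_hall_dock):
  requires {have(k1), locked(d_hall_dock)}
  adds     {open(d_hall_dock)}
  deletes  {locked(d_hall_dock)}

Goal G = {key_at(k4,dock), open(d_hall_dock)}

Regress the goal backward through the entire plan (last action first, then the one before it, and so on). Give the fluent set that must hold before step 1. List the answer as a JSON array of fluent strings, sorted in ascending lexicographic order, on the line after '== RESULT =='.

Regress step by step:
  through step 4 (unlock(d_hall_dock)): drop {open(d_hall_dock)}, keep {key_at(k4,dock)}, require {have(k1), locked(d_hall_dock)}
    → {have(k1), key_at(k4,dock), locked(d_hall_dock)}
  through step 3 (grab(k1)): drop {have(k1)}, keep {key_at(k4,dock), locked(d_hall_dock)}, require {at(dock), key_at(k1,dock)}
    → {at(dock), key_at(k1,dock), key_at(k4,dock), locked(d_hall_dock)}
  through step 2 (move(lab,dock)): drop {at(dock)}, keep {key_at(k1,dock), key_at(k4,dock), locked(d_hall_dock)}, require {at(lab), open(d_dock_lab)}
    → {at(lab), key_at(k1,dock), key_at(k4,dock), locked(d_hall_dock), open(d_dock_lab)}
  through step 1 (unlock(d_dock_lab)): drop {open(d_dock_lab)}, keep {at(lab), key_at(k1,dock), key_at(k4,dock), locked(d_hall_dock)}, require {have(k4), locked(d_dock_lab)}
    → {at(lab), have(k4), key_at(k1,dock), key_at(k4,dock), locked(d_dock_lab), locked(d_hall_dock)}

== RESULT ==
["at(lab)", "have(k4)", "key_at(k1,dock)", "key_at(k4,dock)", "locked(d_dock_lab)", "locked(d_hall_dock)"]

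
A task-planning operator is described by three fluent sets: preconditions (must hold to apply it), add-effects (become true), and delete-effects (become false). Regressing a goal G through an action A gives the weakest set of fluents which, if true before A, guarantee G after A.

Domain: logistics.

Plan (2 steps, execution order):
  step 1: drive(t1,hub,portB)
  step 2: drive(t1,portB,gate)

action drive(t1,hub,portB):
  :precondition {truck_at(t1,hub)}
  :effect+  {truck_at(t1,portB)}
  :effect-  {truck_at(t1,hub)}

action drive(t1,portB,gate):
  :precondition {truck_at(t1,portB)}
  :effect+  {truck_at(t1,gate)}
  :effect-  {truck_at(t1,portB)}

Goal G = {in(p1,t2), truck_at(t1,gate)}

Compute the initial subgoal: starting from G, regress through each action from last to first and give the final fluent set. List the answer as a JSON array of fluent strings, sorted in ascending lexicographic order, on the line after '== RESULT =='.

Work backward from the goal:
  through step 2 (drive(t1,portB,gate)): drop {truck_at(t1,gate)}, keep {in(p1,t2)}, require {truck_at(t1,portB)}
    → {in(p1,t2), truck_at(t1,portB)}
  through step 1 (drive(t1,hub,portB)): drop {truck_at(t1,portB)}, keep {in(p1,t2)}, require {truck_at(t1,hub)}
    → {in(p1,t2), truck_at(t1,hub)}

== RESULT ==
["in(p1,t2)", "truck_at(t1,hub)"]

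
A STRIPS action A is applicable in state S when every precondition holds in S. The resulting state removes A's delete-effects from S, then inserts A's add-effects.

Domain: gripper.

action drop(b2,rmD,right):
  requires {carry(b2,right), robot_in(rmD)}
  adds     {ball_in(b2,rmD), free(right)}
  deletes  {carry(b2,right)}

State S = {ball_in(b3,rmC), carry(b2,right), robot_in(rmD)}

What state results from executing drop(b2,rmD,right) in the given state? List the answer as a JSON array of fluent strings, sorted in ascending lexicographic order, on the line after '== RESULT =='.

Compute (S \ del) ∪ add:
  pre ⊆ S: {carry(b2,right), robot_in(rmD)} ⊆ S  — applicable
  S \ del = {ball_in(b3,rmC), robot_in(rmD)}
  ∪ add   = {ball_in(b2,rmD), ball_in(b3,rmC), free(right), robot_in(rmD)}

== RESULT ==
["ball_in(b2,rmD)", "ball_in(b3,rmC)", "free(right)", "robot_in(rmD)"]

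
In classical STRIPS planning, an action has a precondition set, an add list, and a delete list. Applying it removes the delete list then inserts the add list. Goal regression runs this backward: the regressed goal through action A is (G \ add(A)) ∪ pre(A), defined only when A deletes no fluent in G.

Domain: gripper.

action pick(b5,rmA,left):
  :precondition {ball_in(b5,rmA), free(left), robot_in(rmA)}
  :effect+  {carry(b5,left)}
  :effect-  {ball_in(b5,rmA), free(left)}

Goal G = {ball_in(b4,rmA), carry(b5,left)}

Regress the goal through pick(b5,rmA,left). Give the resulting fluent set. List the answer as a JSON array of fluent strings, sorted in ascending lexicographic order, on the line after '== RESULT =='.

Compute (G \ add) ∪ pre:
  G ∩ del = {}  (empty — regression defined)
  G \ add = {ball_in(b4,rmA), carry(b5,left)} \ {carry(b5,left)} = {ball_in(b4,rmA)}
  ∪ pre   = {ball_in(b4,rmA)} ∪ {ball_in(b5,rmA), free(left), robot_in(rmA)}
          = {ball_in(b4,rmA), ball_in(b5,rmA), free(left), robot_in(rmA)}

== RESULT ==
["ball_in(b4,rmA)", "ball_in(b5,rmA)", "free(left)", "robot_in(rmA)"]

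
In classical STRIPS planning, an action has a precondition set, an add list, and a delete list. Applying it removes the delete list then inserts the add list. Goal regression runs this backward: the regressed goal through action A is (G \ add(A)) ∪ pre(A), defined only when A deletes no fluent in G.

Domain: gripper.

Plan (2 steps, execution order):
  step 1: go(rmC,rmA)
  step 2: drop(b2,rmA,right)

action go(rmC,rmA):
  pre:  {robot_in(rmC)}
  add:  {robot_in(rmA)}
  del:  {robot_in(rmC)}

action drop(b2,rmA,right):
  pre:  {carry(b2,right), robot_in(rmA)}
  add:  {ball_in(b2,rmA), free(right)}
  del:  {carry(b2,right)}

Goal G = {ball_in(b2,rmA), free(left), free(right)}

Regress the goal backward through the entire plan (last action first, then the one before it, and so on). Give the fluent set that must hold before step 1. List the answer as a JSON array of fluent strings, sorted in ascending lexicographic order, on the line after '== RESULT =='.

Regress step by step:
  through step 2 (drop(b2,rmA,right)): drop {ball_in(b2,rmA), free(right)}, keep {free(left)}, require {carry(b2,right), robot_in(rmA)}
    → {carry(b2,right), free(left), robot_in(rmA)}
  through step 1 (go(rmC,rmA)): drop {robot_in(rmA)}, keep {carry(b2,right), free(left)}, require {robot_in(rmC)}
    → {carry(b2,right), free(left), robot_in(rmC)}

== RESULT ==
["carry(b2,right)", "free(left)", "robot_in(rmC)"]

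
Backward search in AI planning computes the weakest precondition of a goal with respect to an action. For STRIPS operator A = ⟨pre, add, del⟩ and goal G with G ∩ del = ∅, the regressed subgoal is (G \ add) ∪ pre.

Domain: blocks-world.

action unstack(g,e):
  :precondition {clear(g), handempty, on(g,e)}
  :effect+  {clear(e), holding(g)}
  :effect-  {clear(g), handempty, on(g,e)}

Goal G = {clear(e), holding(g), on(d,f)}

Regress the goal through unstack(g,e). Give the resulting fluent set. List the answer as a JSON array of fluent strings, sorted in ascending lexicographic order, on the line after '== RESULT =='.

Regress:
  G ∩ del = {}  (empty — regression defined)
  G \ add = {clear(e), holding(g), on(d,f)} \ {clear(e), holding(g)} = {on(d,f)}
  ∪ pre   = {on(d,f)} ∪ {clear(g), handempty, on(g,e)}
          = {clear(g), handempty, on(d,f), on(g,e)}

== RESULT ==
["clear(g)", "handempty", "on(d,f)", "on(g,e)"]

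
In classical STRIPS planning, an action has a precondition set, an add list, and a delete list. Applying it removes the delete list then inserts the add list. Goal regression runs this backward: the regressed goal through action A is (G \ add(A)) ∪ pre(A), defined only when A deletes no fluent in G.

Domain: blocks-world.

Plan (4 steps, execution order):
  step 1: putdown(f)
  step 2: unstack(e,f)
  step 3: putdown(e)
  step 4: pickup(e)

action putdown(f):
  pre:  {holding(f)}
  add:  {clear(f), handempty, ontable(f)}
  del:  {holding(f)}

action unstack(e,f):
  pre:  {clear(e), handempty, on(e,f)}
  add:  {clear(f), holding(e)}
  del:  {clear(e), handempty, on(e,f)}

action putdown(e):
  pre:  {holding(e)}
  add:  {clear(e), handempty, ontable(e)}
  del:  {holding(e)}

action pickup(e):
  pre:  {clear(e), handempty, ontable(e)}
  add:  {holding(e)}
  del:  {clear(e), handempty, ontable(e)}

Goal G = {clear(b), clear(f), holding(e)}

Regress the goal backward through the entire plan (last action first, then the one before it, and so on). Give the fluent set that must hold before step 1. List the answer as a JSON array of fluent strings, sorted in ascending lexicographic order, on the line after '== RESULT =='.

Regress step by step:
  through step 4 (pickup(e)): drop {holding(e)}, keep {clear(b), clear(f)}, require {clear(e), handempty, ontable(e)}
    → {clear(b), clear(e), clear(f), handempty, ontable(e)}
  through step 3 (putdown(e)): drop {clear(e), handempty, ontable(e)}, keep {clear(b), clear(f)}, require {holding(e)}
    → {clear(b), clear(f), holding(e)}
  through step 2 (unstack(e,f)): drop {clear(f), holding(e)}, keep {clear(b)}, require {clear(e), handempty, on(e,f)}
    → {clear(b), clear(e), handempty, on(e,f)}
  through step 1 (putdown(f)): drop {handempty}, keep {clear(b), clear(e), on(e,f)}, require {holding(f)}
    → {clear(b), clear(e), holding(f), on(e,f)}

== RESULT ==
["clear(b)", "clear(e)", "holding(f)", "on(e,f)"]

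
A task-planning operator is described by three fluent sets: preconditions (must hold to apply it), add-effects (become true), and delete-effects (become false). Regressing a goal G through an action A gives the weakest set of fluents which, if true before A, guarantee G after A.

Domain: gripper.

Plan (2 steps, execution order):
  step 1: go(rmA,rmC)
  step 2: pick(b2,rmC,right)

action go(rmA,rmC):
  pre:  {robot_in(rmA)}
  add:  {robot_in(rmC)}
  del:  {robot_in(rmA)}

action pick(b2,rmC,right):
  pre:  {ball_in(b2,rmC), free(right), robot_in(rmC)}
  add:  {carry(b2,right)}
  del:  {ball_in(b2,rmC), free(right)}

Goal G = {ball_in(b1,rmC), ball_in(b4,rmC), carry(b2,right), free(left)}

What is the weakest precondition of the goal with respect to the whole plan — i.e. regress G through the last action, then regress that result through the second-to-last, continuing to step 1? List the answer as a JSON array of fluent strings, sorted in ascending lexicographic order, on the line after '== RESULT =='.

Work backward from the goal:
  through step 2 (pick(b2,rmC,right)): drop {carry(b2,right)}, keep {ball_in(b1,rmC), ball_in(b4,rmC), free(left)}, require {ball_in(b2,rmC), free(right), robot_in(rmC)}
    → {ball_in(b1,rmC), ball_in(b2,rmC), ball_in(b4,rmC), free(left), free(right), robot_in(rmC)}
  through step 1 (go(rmA,rmC)): drop {robot_in(rmC)}, keep {ball_in(b1,rmC), ball_in(b2,rmC), ball_in(b4,rmC), free(left), free(right)}, require {robot_in(rmA)}
    → {ball_in(b1,rmC), ball_in(b2,rmC), ball_in(b4,rmC), free(left), free(right), robot_in(rmA)}

== RESULT ==
["ball_in(b1,rmC)", "ball_in(b2,rmC)", "ball_in(b4,rmC)", "free(left)", "free(right)", "robot_in(rmA)"]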